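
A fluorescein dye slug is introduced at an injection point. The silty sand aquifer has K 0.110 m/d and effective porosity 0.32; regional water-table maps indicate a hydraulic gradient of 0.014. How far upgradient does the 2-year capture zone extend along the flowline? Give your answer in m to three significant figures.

3.51 m

Specific discharge q = 0.110 × 0.014 = 0.001540 m/d
Average linear velocity = 0.001540 / 0.32 = 0.004813 m/d
T = 2 yr × 365 = 730 d
L = v × T = 0.004813 × 730 = 3.513 m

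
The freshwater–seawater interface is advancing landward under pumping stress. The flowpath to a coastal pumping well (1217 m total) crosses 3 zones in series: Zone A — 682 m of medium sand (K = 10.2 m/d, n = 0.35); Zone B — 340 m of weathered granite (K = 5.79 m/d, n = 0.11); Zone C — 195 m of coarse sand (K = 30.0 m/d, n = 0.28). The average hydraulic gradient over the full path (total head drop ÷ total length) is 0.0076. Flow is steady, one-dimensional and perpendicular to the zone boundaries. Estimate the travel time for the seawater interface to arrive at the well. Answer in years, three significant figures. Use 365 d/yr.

12.9 years

For zones in series the flux q is common to all zones; the equivalent conductivity is the harmonic (thickness-weighted) mean, K_eq = L_total / Σ(L_j/K_j).
Σ(L/K) = 682/10.2 + 340/5.79 + 195/30.0 = 66.86 + 58.72 + 6.500 = 132.1 d
K_eq = L_total / Σ(L/K) = 1217 / 132.1 = 9.214 m/d
q = K_eq · i = 9.214 × 0.0076 = 0.07002 m/d (same in every zone)
Zone A: v = q/n = 0.07002/0.35 = 0.2001 m/d → t_A = 682/0.2001 = 3409 d
Zone B: v = q/n = 0.07002/0.11 = 0.6366 m/d → t_B = 340/0.6366 = 534.1 d
Zone C: v = q/n = 0.07002/0.28 = 0.2501 m/d → t_C = 195/0.2501 = 779.7 d
Total t = 3409 + 534.1 + 779.7 = 4723 d
   = 4723 / 365 = 12.9 yr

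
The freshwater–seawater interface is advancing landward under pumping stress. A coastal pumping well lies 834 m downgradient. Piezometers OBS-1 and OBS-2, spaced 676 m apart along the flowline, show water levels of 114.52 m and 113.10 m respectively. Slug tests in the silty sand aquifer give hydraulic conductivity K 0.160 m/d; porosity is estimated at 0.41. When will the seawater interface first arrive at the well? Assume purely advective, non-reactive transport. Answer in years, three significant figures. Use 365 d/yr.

Hydraulic gradient i = (114.52 − 113.10) / 676 = 1.42 / 676 = 0.002101
Specific discharge q = 0.160 × 0.002101 = 3.361e-4 m/d
v = Ki/n = 0.160·0.002101/0.41 = 8.197e-4 m/d
t = L / v = 834 / 8.197e-4 = 1.017e6 d
   = 1.017e6 / 365 = 2790 yr

2790 years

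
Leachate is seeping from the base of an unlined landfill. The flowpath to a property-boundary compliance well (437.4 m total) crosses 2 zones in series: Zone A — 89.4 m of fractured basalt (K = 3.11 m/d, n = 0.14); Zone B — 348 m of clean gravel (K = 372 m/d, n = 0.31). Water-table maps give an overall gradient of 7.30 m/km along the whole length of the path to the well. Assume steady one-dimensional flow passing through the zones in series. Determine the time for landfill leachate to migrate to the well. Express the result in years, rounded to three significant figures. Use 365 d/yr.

3.07 years

For zones in series the flux q is common to all zones; the equivalent conductivity is the harmonic (thickness-weighted) mean, K_eq = L_total / Σ(L_j/K_j).
Σ(L/K) = 89.4/3.11 + 348/372 = 28.75 + 0.9355 = 29.68 d
K_eq = L_total / Σ(L/K) = 437.4 / 29.68 = 14.74 m/d
q = K_eq · i = 14.74 × 0.0073 = 0.1076 m/d (same in every zone)
Zone A: v = q/n = 0.1076/0.14 = 0.7684 m/d → t_A = 89.4/0.7684 = 116.3 d
Zone B: v = q/n = 0.1076/0.31 = 0.3470 m/d → t_B = 348/0.3470 = 1003 d
Total t = 116.3 + 1003 = 1119 d
   = 1119 / 365 = 3.07 yr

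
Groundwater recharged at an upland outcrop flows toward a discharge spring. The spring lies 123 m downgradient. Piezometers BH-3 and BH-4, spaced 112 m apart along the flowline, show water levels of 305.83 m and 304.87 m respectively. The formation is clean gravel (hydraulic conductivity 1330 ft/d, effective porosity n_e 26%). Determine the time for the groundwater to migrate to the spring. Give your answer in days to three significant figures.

Hydraulic gradient i = (305.83 − 304.87) / 112 = 0.96 / 112 = 0.008571
K = 1330 ft/d × 0.3048 = 405.4 m/d
Specific discharge q = 405.4 × 0.008571 = 3.475 m/d
v_s = q/n_e = 3.475/0.26 = 13.36 m/d
t = L / v = 123 / 13.36 = 9.204 d

9.20 days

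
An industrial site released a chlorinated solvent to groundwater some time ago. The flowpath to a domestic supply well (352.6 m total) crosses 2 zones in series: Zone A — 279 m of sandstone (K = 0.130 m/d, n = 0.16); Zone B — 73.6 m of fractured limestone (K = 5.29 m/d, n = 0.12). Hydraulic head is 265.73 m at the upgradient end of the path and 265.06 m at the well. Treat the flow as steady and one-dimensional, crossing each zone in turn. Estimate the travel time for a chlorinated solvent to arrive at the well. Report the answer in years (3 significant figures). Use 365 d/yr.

Total head drop ΔH = 265.73 − 265.06 = 0.67 m
Continuity: the same q passes through each zone, so ΔH = q·Σ(L_j/K_j) — the zones act as resistances in series.
Σ(L/K) = 279/0.130 + 73.6/5.29 = 2146 + 13.91 = 2160 d
q = ΔH / Σ(L/K) = 0.67 / 2160 = 3.102e-4 m/d (same in every zone)
Zone A: v = q/n = 3.102e-4/0.16 = 0.001939 m/d → t_A = 279/0.001939 = 143900 d
Zone B: v = q/n = 3.102e-4/0.12 = 0.002585 m/d → t_B = 73.6/0.002585 = 28470 d
Total t = 143900 + 28470 = 172400 d
   = 172400 / 365 = 472 yr

472 years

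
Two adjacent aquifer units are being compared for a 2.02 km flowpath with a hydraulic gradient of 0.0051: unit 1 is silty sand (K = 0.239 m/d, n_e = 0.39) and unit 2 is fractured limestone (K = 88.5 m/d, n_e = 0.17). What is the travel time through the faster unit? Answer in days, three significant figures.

761 days

Unit 1 (silty sand): v = 0.239×0.0051/0.39 = 0.003125 m/d, t = 2020/0.003125 = 646300 d
Unit 2 (fractured limestone): v = 88.5×0.0051/0.17 = 2.655 m/d, t = 2020/2.655 = 760.8 d
Faster unit: t = 761 d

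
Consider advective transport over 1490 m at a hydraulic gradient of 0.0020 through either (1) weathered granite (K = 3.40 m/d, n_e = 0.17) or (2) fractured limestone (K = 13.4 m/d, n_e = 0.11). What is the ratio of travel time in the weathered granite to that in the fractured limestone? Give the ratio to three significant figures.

6.09

Unit 1 (weathered granite): v = 3.40×0.0020/0.17 = 0.04000 m/d, t = 1490/0.04000 = 37250 d
Unit 2 (fractured limestone): v = 13.4×0.0020/0.11 = 0.2436 m/d, t = 1490/0.2436 = 6116 d
t(weathered granite) / t(fractured limestone) = 37250/6116 = 6.09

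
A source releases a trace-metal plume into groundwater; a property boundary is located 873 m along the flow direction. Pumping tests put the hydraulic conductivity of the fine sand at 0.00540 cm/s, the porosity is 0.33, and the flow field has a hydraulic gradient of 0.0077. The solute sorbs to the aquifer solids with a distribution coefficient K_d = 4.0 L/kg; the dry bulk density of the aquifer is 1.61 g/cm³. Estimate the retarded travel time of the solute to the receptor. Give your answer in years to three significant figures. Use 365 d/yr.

K = 0.00540 cm/s × 864 = 4.666 m/d
Specific discharge q = 4.666 × 0.0077 = 0.03593 m/d
v_s = q/n_e = 0.03593/0.33 = 0.1089 m/d
Retardation R = 1 + ρ_b·K_d/n = 1 + 1.61×4.0/0.33 = 20.52
Contaminant velocity v_c = v/R = 0.1089/20.52 = 0.005307 m/d
t = L/v_c = 873/0.005307 = 164500 d
   = 164500/365 = 451 yr

451 years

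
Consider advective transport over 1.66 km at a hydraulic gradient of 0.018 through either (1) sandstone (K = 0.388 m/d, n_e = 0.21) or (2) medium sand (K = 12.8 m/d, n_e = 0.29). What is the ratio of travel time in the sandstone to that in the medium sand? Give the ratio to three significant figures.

23.9

Unit 1 (sandstone): v = 0.388×0.018/0.21 = 0.03326 m/d, t = 1660/0.03326 = 49910 d
Unit 2 (medium sand): v = 12.8×0.018/0.29 = 0.7945 m/d, t = 1660/0.7945 = 2089 d
t(sandstone) / t(medium sand) = 49910/2089 = 23.9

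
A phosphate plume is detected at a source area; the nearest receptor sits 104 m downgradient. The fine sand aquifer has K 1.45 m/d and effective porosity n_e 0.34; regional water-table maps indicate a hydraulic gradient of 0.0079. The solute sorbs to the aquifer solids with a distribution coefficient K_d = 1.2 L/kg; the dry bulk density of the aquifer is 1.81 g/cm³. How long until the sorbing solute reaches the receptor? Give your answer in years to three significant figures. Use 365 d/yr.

Specific discharge q = 1.45 × 0.0079 = 0.01146 m/d
v_s = q/n_e = 0.01146/0.34 = 0.03369 m/d
Retardation R = 1 + ρ_b·K_d/n = 1 + 1.81×1.2/0.34 = 7.388
Contaminant velocity v_c = v/R = 0.03369/7.388 = 0.004560 m/d
t = L/v_c = 104/0.004560 = 22810 d
   = 22810/365 = 62.5 yr

62.5 years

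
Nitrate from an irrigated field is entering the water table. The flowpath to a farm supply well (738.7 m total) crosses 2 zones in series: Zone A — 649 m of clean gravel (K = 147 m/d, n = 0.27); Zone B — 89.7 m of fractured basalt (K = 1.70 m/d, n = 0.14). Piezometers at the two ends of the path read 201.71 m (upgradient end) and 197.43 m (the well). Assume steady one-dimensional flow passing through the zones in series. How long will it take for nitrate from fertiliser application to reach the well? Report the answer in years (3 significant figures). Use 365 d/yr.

Total head drop ΔH = 201.71 − 197.43 = 4.28 m
Continuity: the same q passes through each zone, so ΔH = q·Σ(L_j/K_j) — the zones act as resistances in series.
Σ(L/K) = 649/147 + 89.7/1.70 = 4.415 + 52.76 = 57.18 d
q = ΔH / Σ(L/K) = 4.28 / 57.18 = 0.07485 m/d (same in every zone)
Zone A: v = q/n = 0.07485/0.27 = 0.2772 m/d → t_A = 649/0.2772 = 2341 d
Zone B: v = q/n = 0.07485/0.14 = 0.5347 m/d → t_B = 89.7/0.5347 = 167.8 d
Total t = 2341 + 167.8 = 2509 d
   = 2509 / 365 = 6.87 yr

6.87 years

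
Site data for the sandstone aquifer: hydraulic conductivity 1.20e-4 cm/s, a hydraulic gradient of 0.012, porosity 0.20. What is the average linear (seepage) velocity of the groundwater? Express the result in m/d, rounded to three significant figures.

0.00622 m/d

K = 1.20e-4 cm/s × 864 = 0.1037 m/d
Specific discharge q = 0.1037 × 0.012 = 0.001244 m/d
v = Ki/n = 0.1037·0.012/0.20 = 0.006221 m/d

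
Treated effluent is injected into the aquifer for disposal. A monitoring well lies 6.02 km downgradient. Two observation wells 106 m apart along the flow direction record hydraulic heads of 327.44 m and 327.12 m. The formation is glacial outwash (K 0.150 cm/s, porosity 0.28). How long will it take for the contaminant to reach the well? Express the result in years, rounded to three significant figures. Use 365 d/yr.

Hydraulic gradient i = (327.44 − 327.12) / 106 = 0.32 / 106 = 0.003019
K = 0.150 cm/s × 864 = 129.6 m/d
Darcy flux q = K·i = 129.6 × 0.003019 = 0.3912 m/d
Average linear velocity = 0.3912 / 0.28 = 1.397 m/d
L = 6.02 km = 6020 m
t = L / v = 6020 / 1.397 = 4308 d
   = 4308 / 365 = 11.8 yr

11.8 years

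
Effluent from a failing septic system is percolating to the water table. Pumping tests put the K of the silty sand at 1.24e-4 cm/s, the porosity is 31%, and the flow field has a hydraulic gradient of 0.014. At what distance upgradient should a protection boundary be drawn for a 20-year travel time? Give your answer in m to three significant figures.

K = 1.24e-4 cm/s × 864 = 0.1071 m/d
Darcy flux q = K·i = 0.1071 × 0.014 = 0.001500 m/d
Seepage velocity v = q / n = 0.001500 / 0.31 = 0.004838 m/d
T = 20 yr × 365 = 7300 d
L = v × T = 0.004838 × 7300 = 35.32 m

35.3 m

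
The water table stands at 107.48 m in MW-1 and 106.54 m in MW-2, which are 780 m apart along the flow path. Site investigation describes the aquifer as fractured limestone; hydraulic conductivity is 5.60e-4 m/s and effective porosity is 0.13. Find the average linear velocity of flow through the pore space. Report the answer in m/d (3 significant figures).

0.449 m/d

Hydraulic gradient i = (107.48 − 106.54) / 780 = 0.94 / 780 = 0.001205
K = 5.60e-4 m/s × 86400 s/d = 48.38 m/d
Darcy flux q = K·i = 48.38 × 0.001205 = 0.05831 m/d
v = Ki/n = 48.38·0.001205/0.13 = 0.4485 m/d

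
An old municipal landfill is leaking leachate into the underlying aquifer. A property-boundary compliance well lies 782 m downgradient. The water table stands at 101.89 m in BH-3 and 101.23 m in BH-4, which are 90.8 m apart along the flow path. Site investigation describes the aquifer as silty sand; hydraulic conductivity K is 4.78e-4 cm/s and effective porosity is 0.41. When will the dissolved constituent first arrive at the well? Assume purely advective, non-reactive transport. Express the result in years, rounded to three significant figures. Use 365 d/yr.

Hydraulic gradient i = (101.89 − 101.23) / 90.8 = 0.66 / 90.8 = 0.007269
K = 4.78e-4 cm/s × 864 = 0.4130 m/d
Darcy flux q = K·i = 0.4130 × 0.007269 = 0.003002 m/d
v_s = q/n_e = 0.003002/0.41 = 0.007322 m/d
t = L / v = 782 / 0.007322 = 106800 d
   = 106800 / 365 = 293 yr

293 years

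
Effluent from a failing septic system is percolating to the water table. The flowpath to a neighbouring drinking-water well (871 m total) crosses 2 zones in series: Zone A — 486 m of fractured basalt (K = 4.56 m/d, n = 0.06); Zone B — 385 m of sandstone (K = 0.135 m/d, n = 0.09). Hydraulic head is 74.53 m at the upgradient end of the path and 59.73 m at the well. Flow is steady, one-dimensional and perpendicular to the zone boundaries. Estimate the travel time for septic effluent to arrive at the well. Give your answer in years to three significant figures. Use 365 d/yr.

34.9 years

Total head drop ΔH = 74.53 − 59.73 = 14.80 m
Continuity: the same q passes through each zone, so ΔH = q·Σ(L_j/K_j) — the zones act as resistances in series.
Σ(L/K) = 486/4.56 + 385/0.135 = 106.6 + 2852 = 2958 d
q = ΔH / Σ(L/K) = 14.80 / 2958 = 0.005003 m/d (same in every zone)
Zone A: v = q/n = 0.005003/0.06 = 0.08338 m/d → t_A = 486/0.08338 = 5829 d
Zone B: v = q/n = 0.005003/0.09 = 0.05559 m/d → t_B = 385/0.05559 = 6926 d
Total t = 5829 + 6926 = 12760 d
   = 12760 / 365 = 34.9 yr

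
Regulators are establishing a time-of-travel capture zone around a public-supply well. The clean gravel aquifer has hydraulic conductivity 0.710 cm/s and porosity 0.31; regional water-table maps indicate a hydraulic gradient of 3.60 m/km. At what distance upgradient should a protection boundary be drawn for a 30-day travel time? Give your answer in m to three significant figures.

214 m

K = 0.710 cm/s × 864 = 613.4 m/d
Specific discharge q = 613.4 × 0.0036 = 2.208 m/d
v_s = q/n_e = 2.208/0.31 = 7.124 m/d
L = v × T = 7.124 × 30 = 213.7 m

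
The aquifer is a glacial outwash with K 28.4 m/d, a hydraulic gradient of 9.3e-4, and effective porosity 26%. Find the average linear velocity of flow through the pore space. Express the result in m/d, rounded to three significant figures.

0.102 m/d

Specific discharge q = 28.4 × 9.3e-4 = 0.02641 m/d
Average linear velocity = 0.02641 / 0.26 = 0.1016 m/d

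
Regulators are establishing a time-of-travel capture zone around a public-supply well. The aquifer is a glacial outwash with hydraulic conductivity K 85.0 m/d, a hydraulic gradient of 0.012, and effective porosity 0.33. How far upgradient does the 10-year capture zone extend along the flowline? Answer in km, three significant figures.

q = Ki = 85.0 × 0.012 = 1.020 m/d
Seepage velocity v = q / n = 1.020 / 0.33 = 3.091 m/d
T = 10 yr × 365 = 3650 d
L = v × T = 3.091 × 3650 = 11280 m
   = 11.3 km

11.3 km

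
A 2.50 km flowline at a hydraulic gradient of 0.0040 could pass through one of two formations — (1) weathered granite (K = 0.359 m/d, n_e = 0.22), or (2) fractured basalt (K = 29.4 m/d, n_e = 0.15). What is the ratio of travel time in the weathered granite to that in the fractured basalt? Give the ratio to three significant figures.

120

Unit 1 (weathered granite): v = 0.359×0.0040/0.22 = 0.006527 m/d, t = 2500/0.006527 = 383000 d
Unit 2 (fractured basalt): v = 29.4×0.0040/0.15 = 0.7840 m/d, t = 2500/0.7840 = 3189 d
t(weathered granite) / t(fractured basalt) = 383000/3189 = 120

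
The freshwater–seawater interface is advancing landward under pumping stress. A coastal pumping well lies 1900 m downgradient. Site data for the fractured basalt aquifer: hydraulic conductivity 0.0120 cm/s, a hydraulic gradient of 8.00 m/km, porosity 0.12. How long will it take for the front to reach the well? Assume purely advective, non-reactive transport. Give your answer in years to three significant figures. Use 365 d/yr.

7.53 years

K = 0.0120 cm/s × 864 = 10.37 m/d
Specific discharge q = 10.37 × 0.0080 = 0.08294 m/d
Seepage velocity v = q / n = 0.08294 / 0.12 = 0.6912 m/d
t = L / v = 1900 / 0.6912 = 2749 d
   = 2749 / 365 = 7.53 yr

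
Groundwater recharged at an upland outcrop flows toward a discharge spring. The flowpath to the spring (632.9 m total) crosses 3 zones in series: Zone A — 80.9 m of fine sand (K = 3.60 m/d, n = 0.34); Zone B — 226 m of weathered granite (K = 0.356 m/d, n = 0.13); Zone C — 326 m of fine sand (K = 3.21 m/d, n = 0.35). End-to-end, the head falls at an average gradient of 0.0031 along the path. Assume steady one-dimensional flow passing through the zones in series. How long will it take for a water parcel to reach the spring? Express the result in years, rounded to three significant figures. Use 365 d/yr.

181 years

Continuity: the same q passes through each zone, so ΔH = q·Σ(L_j/K_j) — the zones act as resistances in series.
Σ(L/K) = 80.9/3.60 + 226/0.356 + 326/3.21 = 22.47 + 634.8 + 101.6 = 758.9 d
K_eq = L_total / Σ(L/K) = 632.9 / 758.9 = 0.8340 m/d
q = K_eq · i = 0.8340 × 0.0031 = 0.002585 m/d (same in every zone)
Zone A: v = q/n = 0.002585/0.34 = 0.007604 m/d → t_A = 80.9/0.007604 = 10640 d
Zone B: v = q/n = 0.002585/0.13 = 0.01989 m/d → t_B = 226/0.01989 = 11360 d
Zone C: v = q/n = 0.002585/0.35 = 0.007387 m/d → t_C = 326/0.007387 = 44130 d
Total t = 10640 + 11360 + 44130 = 66130 d
   = 66130 / 365 = 181 yr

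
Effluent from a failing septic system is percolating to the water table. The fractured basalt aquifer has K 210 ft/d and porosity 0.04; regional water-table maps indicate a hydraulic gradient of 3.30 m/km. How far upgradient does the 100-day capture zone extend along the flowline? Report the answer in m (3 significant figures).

K = 210 ft/d × 0.3048 = 64.01 m/d
Specific discharge q = 64.01 × 0.0033 = 0.2112 m/d
v_s = q/n_e = 0.2112/0.04 = 5.281 m/d
L = v × T = 5.281 × 100 = 528.1 m

528 m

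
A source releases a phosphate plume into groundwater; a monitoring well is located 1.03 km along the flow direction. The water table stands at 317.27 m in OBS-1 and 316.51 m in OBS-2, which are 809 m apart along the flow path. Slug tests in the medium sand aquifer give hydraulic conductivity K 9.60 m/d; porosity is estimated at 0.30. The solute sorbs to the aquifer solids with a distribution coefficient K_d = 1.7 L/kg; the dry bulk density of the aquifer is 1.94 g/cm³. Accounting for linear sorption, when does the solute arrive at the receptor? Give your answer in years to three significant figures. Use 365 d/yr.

Hydraulic gradient i = (317.27 − 316.51) / 809 = 0.76 / 809 = 9.394e-4
Specific discharge q = 9.60 × 9.394e-4 = 0.009019 m/d
v = Ki/n = 9.60·9.394e-4/0.30 = 0.03006 m/d
Retardation R = 1 + ρ_b·K_d/n = 1 + 1.94×1.7/0.30 = 11.99
Contaminant velocity v_c = v/R = 0.03006/11.99 = 0.002507 m/d
L = 1.03 km = 1030 m
t = L/v_c = 1030/0.002507 = 410900 d
   = 410900/365 = 1130 yr

1130 years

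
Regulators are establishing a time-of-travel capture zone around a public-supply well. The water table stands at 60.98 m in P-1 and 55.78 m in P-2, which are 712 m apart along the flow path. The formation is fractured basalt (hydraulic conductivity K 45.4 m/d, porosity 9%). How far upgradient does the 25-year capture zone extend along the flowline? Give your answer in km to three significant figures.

33.6 km

Hydraulic gradient i = (60.98 − 55.78) / 712 = 5.20 / 712 = 0.007303
q = Ki = 45.4 × 0.007303 = 0.3316 m/d
Seepage velocity v = q / n = 0.3316 / 0.09 = 3.684 m/d
T = 25 yr × 365 = 9125 d
L = v × T = 3.684 × 9125 = 33620 m
   = 33.6 km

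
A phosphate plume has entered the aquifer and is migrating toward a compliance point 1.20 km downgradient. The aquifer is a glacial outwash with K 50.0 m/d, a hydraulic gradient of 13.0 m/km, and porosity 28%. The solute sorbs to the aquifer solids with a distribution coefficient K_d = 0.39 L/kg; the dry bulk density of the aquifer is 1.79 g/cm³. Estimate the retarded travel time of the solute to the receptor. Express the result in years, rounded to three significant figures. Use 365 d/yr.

Darcy flux q = K·i = 50.0 × 0.013 = 0.6500 m/d
v_s = q/n_e = 0.6500/0.28 = 2.321 m/d
Retardation R = 1 + ρ_b·K_d/n = 1 + 1.79×0.39/0.28 = 3.493
Contaminant velocity v_c = v/R = 2.321/3.493 = 0.6646 m/d
L = 1.20 km = 1200 m
t = L/v_c = 1200/0.6646 = 1806 d
   = 1806/365 = 4.95 yr

4.95 years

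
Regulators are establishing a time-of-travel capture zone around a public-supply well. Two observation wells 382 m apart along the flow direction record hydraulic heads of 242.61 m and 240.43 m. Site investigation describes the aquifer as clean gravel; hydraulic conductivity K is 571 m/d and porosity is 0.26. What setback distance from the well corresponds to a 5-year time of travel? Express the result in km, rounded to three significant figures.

Hydraulic gradient i = (242.61 − 240.43) / 382 = 2.18 / 382 = 0.005707
Specific discharge q = 571 × 0.005707 = 3.259 m/d
Seepage velocity v = q / n = 3.259 / 0.26 = 12.53 m/d
T = 5 yr × 365 = 1825 d
L = v × T = 12.53 × 1825 = 22870 m
   = 22.9 km

22.9 km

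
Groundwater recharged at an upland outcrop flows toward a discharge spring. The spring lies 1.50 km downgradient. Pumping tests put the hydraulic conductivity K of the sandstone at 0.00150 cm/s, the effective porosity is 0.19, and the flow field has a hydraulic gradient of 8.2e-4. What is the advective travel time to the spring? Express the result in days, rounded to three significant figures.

268000 days

K = 0.00150 cm/s × 864 = 1.296 m/d
Specific discharge q = 1.296 × 8.2e-4 = 0.001063 m/d
Seepage velocity v = q / n = 0.001063 / 0.19 = 0.005593 m/d
L = 1.50 km = 1500 m
t = L / v = 1500 / 0.005593 = 268200 d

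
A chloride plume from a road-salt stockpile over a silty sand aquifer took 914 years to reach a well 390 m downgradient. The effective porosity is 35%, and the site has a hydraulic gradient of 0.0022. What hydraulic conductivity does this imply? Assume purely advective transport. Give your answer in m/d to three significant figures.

0.186 m/d

t = 914 years = 333600 d
v = L / t = 390 / 333600 = 0.001169 m/d
K = v · n / i = 0.001169 × 0.35 / 0.0022 = 0.186 m/d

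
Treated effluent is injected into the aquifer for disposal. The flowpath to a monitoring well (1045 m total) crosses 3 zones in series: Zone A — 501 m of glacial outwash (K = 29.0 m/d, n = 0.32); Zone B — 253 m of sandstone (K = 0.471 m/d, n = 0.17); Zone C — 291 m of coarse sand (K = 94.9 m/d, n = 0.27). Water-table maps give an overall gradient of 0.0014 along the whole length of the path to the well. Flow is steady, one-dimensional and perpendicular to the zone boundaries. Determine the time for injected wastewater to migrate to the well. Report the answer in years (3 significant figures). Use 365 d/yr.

294 years

Steady 1-D flow in series ⇒ the Darcy flux q is identical in every zone and the zone head losses add (resistances L/K in series).
Σ(L/K) = 501/29.0 + 253/0.471 + 291/94.9 = 17.28 + 537.2 + 3.066 = 557.5 d
K_eq = L_total / Σ(L/K) = 1045 / 557.5 = 1.874 m/d
q = K_eq · i = 1.874 × 0.0014 = 0.002624 m/d (same in every zone)
Zone A: v = q/n = 0.002624/0.32 = 0.008201 m/d → t_A = 501/0.008201 = 61090 d
Zone B: v = q/n = 0.002624/0.17 = 0.01544 m/d → t_B = 253/0.01544 = 16390 d
Zone C: v = q/n = 0.002624/0.27 = 0.009719 m/d → t_C = 291/0.009719 = 29940 d
Total t = 61090 + 16390 + 29940 = 107400 d
   = 107400 / 365 = 294 yr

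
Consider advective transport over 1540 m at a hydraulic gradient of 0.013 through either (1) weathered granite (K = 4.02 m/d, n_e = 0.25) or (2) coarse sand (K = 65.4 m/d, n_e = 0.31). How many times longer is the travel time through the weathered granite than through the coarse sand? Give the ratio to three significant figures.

Unit 1 (weathered granite): v = 4.02×0.013/0.25 = 0.2090 m/d, t = 1540/0.2090 = 7367 d
Unit 2 (coarse sand): v = 65.4×0.013/0.31 = 2.743 m/d, t = 1540/2.743 = 561.5 d
t(weathered granite) / t(coarse sand) = 7367/561.5 = 13.1

13.1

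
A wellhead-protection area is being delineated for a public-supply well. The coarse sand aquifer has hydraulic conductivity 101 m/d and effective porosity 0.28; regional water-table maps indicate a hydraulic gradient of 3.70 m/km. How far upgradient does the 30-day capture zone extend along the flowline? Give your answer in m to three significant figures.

40.0 m

q = Ki = 101 × 0.0037 = 0.3737 m/d
Average linear velocity = 0.3737 / 0.28 = 1.335 m/d
L = v × T = 1.335 × 30 = 40.04 m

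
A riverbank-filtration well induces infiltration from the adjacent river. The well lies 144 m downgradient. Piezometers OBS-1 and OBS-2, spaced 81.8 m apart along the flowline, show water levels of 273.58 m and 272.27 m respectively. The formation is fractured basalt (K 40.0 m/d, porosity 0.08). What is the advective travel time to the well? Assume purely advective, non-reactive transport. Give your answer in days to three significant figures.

18.0 days

Hydraulic gradient i = (273.58 − 272.27) / 81.8 = 1.31 / 81.8 = 0.01601
q = Ki = 40.0 × 0.01601 = 0.6406 m/d
v = Ki/n = 40.0·0.01601/0.08 = 8.007 m/d
t = L / v = 144 / 8.007 = 17.98 d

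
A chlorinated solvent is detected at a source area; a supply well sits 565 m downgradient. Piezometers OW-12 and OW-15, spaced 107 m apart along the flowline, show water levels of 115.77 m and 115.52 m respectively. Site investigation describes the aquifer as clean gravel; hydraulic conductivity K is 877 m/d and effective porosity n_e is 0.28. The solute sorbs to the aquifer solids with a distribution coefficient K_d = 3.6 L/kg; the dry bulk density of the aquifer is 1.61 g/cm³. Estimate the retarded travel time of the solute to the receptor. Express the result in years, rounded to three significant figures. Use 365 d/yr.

Hydraulic gradient i = (115.77 − 115.52) / 107 = 0.25 / 107 = 0.002336
q = Ki = 877 × 0.002336 = 2.049 m/d
v = Ki/n = 877·0.002336/0.28 = 7.318 m/d
Retardation R = 1 + ρ_b·K_d/n = 1 + 1.61×3.6/0.28 = 21.70
Contaminant velocity v_c = v/R = 7.318/21.70 = 0.3372 m/d
t = L/v_c = 565/0.3372 = 1675 d
   = 1675/365 = 4.59 yr

4.59 years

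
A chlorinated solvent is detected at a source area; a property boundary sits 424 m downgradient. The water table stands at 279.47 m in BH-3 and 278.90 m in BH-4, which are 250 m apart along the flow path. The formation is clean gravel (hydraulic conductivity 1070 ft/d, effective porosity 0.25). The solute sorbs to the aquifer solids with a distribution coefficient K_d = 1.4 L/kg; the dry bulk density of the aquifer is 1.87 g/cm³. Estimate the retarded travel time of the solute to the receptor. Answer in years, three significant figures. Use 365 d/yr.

4.48 years

Hydraulic gradient i = (279.47 − 278.90) / 250 = 0.57 / 250 = 0.002280
K = 1070 ft/d × 0.3048 = 326.1 m/d
q = Ki = 326.1 × 0.002280 = 0.7436 m/d
v_s = q/n_e = 0.7436/0.25 = 2.974 m/d
Retardation R = 1 + ρ_b·K_d/n = 1 + 1.87×1.4/0.25 = 11.47
Contaminant velocity v_c = v/R = 2.974/11.47 = 0.2593 m/d
t = L/v_c = 424/0.2593 = 1635 d
   = 1635/365 = 4.48 yr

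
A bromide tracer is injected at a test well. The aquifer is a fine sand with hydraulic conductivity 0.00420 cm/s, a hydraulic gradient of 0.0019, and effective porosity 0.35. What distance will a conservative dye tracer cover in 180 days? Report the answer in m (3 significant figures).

3.55 m

K = 0.00420 cm/s × 864 = 3.629 m/d
Darcy flux q = K·i = 3.629 × 0.0019 = 0.006895 m/d
v_s = q/n_e = 0.006895/0.35 = 0.01970 m/d
L = v × T = 0.01970 × 180 = 3.546 m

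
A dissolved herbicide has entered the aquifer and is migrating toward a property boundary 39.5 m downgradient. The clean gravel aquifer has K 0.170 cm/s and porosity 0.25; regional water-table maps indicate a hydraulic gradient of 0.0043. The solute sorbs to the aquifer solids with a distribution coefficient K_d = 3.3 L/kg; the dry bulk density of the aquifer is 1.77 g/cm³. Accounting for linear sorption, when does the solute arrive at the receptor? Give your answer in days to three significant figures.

K = 0.170 cm/s × 864 = 146.9 m/d
q = Ki = 146.9 × 0.0043 = 0.6316 m/d
Average linear velocity = 0.6316 / 0.25 = 2.526 m/d
Retardation R = 1 + ρ_b·K_d/n = 1 + 1.77×3.3/0.25 = 24.36
Contaminant velocity v_c = v/R = 2.526/24.36 = 0.1037 m/d
t = L/v_c = 39.5/0.1037 = 380.9 d

381 days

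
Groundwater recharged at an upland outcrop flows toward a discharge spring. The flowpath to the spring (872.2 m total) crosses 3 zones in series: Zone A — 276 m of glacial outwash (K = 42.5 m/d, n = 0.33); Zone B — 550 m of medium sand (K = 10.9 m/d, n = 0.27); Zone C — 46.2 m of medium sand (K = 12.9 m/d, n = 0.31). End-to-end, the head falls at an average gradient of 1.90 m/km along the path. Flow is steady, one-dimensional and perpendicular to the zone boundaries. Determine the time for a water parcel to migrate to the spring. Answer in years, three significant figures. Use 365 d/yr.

25.4 years

Continuity: the same q passes through each zone, so ΔH = q·Σ(L_j/K_j) — the zones act as resistances in series.
Σ(L/K) = 276/42.5 + 550/10.9 + 46.2/12.9 = 6.494 + 50.46 + 3.581 = 60.53 d
K_eq = L_total / Σ(L/K) = 872.2 / 60.53 = 14.41 m/d
q = K_eq · i = 14.41 × 0.0019 = 0.02738 m/d (same in every zone)
Zone A: v = q/n = 0.02738/0.33 = 0.08296 m/d → t_A = 276/0.08296 = 3327 d
Zone B: v = q/n = 0.02738/0.27 = 0.1014 m/d → t_B = 550/0.1014 = 5424 d
Zone C: v = q/n = 0.02738/0.31 = 0.08831 m/d → t_C = 46.2/0.08831 = 523.2 d
Total t = 3327 + 5424 + 523.2 = 9275 d
   = 9275 / 365 = 25.4 yr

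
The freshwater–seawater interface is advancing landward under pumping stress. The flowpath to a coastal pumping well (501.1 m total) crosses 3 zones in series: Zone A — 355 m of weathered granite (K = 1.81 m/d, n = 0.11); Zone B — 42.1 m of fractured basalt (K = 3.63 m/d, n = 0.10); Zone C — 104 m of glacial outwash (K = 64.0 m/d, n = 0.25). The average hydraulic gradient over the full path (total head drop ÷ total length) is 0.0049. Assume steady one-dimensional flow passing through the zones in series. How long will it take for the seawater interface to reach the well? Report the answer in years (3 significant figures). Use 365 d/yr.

16.2 years

Steady 1-D flow in series ⇒ the Darcy flux q is identical in every zone and the zone head losses add (resistances L/K in series).
Σ(L/K) = 355/1.81 + 42.1/3.63 + 104/64.0 = 196.1 + 11.60 + 1.625 = 209.4 d
K_eq = L_total / Σ(L/K) = 501.1 / 209.4 = 2.394 m/d
q = K_eq · i = 2.394 × 0.0049 = 0.01173 m/d (same in every zone)
Zone A: v = q/n = 0.01173/0.11 = 0.1066 m/d → t_A = 355/0.1066 = 3330 d
Zone B: v = q/n = 0.01173/0.10 = 0.1173 m/d → t_B = 42.1/0.1173 = 359.0 d
Zone C: v = q/n = 0.01173/0.25 = 0.04691 m/d → t_C = 104/0.04691 = 2217 d
Total t = 3330 + 359.0 + 2217 = 5905 d
   = 5905 / 365 = 16.2 yr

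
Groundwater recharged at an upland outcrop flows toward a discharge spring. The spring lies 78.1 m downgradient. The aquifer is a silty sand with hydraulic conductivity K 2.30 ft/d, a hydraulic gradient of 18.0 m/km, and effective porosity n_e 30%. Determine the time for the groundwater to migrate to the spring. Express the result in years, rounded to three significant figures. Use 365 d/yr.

K = 2.30 ft/d × 0.3048 = 0.7010 m/d
q = Ki = 0.7010 × 0.018 = 0.01262 m/d
v = Ki/n = 0.7010·0.018/0.30 = 0.04206 m/d
t = L / v = 78.1 / 0.04206 = 1857 d
   = 1857 / 365 = 5.09 yr

5.09 years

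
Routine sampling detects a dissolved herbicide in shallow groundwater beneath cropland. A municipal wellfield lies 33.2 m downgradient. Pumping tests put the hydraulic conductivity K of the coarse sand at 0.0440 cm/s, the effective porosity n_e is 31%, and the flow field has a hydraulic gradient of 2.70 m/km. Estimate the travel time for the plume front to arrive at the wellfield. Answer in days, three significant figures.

100 days

K = 0.0440 cm/s × 864 = 38.02 m/d
q = Ki = 38.02 × 0.0027 = 0.1026 m/d
Seepage velocity v = q / n = 0.1026 / 0.31 = 0.3311 m/d
t = L / v = 33.2 / 0.3311 = 100.3 d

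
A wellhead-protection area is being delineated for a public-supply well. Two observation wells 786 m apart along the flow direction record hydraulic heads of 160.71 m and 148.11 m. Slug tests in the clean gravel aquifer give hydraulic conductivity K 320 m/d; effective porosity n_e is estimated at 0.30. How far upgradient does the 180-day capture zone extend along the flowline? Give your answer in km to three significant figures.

3.08 km

Hydraulic gradient i = (160.71 − 148.11) / 786 = 12.60 / 786 = 0.01603
Specific discharge q = 320 × 0.01603 = 5.130 m/d
v = Ki/n = 320·0.01603/0.30 = 17.10 m/d
L = v × T = 17.10 × 180 = 3078 m
   = 3.08 km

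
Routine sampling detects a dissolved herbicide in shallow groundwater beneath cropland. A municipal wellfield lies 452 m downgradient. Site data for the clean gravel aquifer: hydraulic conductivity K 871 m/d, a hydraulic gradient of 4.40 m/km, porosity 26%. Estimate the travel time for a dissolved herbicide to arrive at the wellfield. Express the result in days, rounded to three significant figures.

Specific discharge q = 871 × 0.0044 = 3.832 m/d
v_s = q/n_e = 3.832/0.26 = 14.74 m/d
t = L / v = 452 / 14.74 = 30.66 d

30.7 days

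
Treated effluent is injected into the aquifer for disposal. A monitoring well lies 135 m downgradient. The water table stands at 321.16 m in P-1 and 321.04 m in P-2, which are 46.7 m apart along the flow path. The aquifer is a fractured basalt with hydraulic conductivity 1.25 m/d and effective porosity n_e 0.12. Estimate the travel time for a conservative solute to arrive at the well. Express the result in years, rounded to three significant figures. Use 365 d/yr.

Hydraulic gradient i = (321.16 − 321.04) / 46.7 = 0.12 / 46.7 = 0.002570
q = Ki = 1.25 × 0.002570 = 0.003212 m/d
v = Ki/n = 1.25·0.002570/0.12 = 0.02677 m/d
t = L / v = 135 / 0.02677 = 5044 d
   = 5044 / 365 = 13.8 yr

13.8 years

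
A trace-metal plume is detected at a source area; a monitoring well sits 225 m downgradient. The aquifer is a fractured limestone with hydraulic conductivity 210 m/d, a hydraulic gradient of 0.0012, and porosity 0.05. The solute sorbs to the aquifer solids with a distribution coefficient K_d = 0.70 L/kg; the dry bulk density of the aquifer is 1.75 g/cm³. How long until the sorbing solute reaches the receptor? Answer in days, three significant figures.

q = Ki = 210 × 0.0012 = 0.2520 m/d
v = Ki/n = 210·0.0012/0.05 = 5.040 m/d
Retardation R = 1 + ρ_b·K_d/n = 1 + 1.75×0.70/0.05 = 25.50
Contaminant velocity v_c = v/R = 5.040/25.50 = 0.1976 m/d
t = L/v_c = 225/0.1976 = 1138 d

1140 days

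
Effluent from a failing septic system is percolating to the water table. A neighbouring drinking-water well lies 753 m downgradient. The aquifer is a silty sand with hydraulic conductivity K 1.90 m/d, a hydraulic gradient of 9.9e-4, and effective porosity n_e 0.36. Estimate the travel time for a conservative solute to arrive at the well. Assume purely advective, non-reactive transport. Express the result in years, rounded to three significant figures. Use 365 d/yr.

Specific discharge q = 1.90 × 9.9e-4 = 0.001881 m/d
v_s = q/n_e = 0.001881/0.36 = 0.005225 m/d
t = L / v = 753 / 0.005225 = 144100 d
   = 144100 / 365 = 395 yr

395 years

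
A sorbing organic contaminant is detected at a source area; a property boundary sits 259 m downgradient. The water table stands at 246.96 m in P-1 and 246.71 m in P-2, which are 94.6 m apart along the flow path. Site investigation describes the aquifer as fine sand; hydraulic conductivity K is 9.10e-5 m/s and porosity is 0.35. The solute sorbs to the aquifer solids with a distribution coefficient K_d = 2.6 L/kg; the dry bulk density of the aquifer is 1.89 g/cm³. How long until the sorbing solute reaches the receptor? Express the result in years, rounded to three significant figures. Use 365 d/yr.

Hydraulic gradient i = (246.96 − 246.71) / 94.6 = 0.25 / 94.6 = 0.002643
K = 9.10e-5 m/s × 86400 s/d = 7.862 m/d
Specific discharge q = 7.862 × 0.002643 = 0.02078 m/d
v_s = q/n_e = 0.02078/0.35 = 0.05937 m/d
Retardation R = 1 + ρ_b·K_d/n = 1 + 1.89×2.6/0.35 = 15.04
Contaminant velocity v_c = v/R = 0.05937/15.04 = 0.003947 m/d
t = L/v_c = 259/0.003947 = 65620 d
   = 65620/365 = 180 yr

180 years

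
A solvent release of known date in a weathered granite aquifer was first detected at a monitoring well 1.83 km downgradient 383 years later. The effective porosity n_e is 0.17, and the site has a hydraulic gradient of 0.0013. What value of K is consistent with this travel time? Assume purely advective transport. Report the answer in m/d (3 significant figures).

1.71 m/d

t = 383 years = 139800 d
L = 1.83 km = 1830 m
v = L / t = 1830 / 139800 = 0.01309 m/d
K = v · n / i = 0.01309 × 0.17 / 0.0013 = 1.71 m/d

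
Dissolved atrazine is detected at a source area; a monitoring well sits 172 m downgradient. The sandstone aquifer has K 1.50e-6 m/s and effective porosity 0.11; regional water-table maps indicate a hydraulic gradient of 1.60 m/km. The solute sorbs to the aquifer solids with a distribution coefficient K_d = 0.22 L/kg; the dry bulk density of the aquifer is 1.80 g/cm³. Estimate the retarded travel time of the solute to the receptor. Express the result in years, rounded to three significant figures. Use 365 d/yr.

K = 1.50e-6 m/s × 86400 s/d = 0.1296 m/d
Specific discharge q = 0.1296 × 0.0016 = 2.074e-4 m/d
v_s = q/n_e = 2.074e-4/0.11 = 0.001885 m/d
Retardation R = 1 + ρ_b·K_d/n = 1 + 1.80×0.22/0.11 = 4.600
Contaminant velocity v_c = v/R = 0.001885/4.600 = 4.098e-4 m/d
t = L/v_c = 172/4.098e-4 = 419700 d
   = 419700/365 = 1150 yr

1150 years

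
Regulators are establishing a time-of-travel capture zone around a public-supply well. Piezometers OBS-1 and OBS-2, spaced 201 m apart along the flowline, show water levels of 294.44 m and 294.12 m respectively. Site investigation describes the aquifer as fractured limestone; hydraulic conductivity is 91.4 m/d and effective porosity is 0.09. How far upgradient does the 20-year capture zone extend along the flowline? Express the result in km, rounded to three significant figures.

11.8 km

Hydraulic gradient i = (294.44 − 294.12) / 201 = 0.32 / 201 = 0.001592
Specific discharge q = 91.4 × 0.001592 = 0.1455 m/d
v = Ki/n = 91.4·0.001592/0.09 = 1.617 m/d
T = 20 yr × 365 = 7300 d
L = v × T = 1.617 × 7300 = 11800 m
   = 11.8 km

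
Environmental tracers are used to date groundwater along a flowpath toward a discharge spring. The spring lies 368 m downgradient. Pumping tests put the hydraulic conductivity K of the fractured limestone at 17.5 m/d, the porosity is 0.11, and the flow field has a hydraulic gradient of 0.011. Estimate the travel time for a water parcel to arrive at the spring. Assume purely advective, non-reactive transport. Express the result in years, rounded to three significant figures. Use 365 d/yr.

0.576 years

q = Ki = 17.5 × 0.011 = 0.1925 m/d
v_s = q/n_e = 0.1925/0.11 = 1.750 m/d
t = L / v = 368 / 1.750 = 210.3 d
   = 210.3 / 365 = 0.576 yr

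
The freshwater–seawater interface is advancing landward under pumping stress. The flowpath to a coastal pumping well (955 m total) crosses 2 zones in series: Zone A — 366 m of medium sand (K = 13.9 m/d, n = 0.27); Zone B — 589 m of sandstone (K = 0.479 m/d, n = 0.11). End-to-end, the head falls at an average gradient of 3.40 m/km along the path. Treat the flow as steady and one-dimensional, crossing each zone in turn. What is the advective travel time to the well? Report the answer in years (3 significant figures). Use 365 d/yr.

For zones in series the flux q is common to all zones; the equivalent conductivity is the harmonic (thickness-weighted) mean, K_eq = L_total / Σ(L_j/K_j).
Σ(L/K) = 366/13.9 + 589/0.479 = 26.33 + 1230 = 1256 d
K_eq = L_total / Σ(L/K) = 955 / 1256 = 0.7604 m/d
q = K_eq · i = 0.7604 × 0.0034 = 0.002585 m/d (same in every zone)
Zone A: v = q/n = 0.002585/0.27 = 0.009575 m/d → t_A = 366/0.009575 = 38220 d
Zone B: v = q/n = 0.002585/0.11 = 0.02350 m/d → t_B = 589/0.02350 = 25060 d
Total t = 38220 + 25060 = 63290 d
   = 63290 / 365 = 173 yr

173 years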